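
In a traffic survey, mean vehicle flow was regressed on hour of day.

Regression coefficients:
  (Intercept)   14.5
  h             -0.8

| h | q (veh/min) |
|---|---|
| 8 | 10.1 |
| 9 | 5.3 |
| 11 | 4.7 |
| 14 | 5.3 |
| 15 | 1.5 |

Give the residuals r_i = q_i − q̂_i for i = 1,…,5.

h=8: q̂ = 14.5 − 0.8·8 = 8.1; r = 10.1 − 8.1 = 2
h=9: q̂ = 14.5 − 0.8·9 = 7.3; r = 5.3 − 7.3 = -2
h=11: q̂ = 14.5 − 0.8·11 = 5.7; r = 4.7 − 5.7 = -1
h=14: q̂ = 14.5 − 0.8·14 = 3.3; r = 5.3 − 3.3 = 2
h=15: q̂ = 14.5 − 0.8·15 = 2.5; r = 1.5 − 2.5 = -1

2, -2, -1, 2, -1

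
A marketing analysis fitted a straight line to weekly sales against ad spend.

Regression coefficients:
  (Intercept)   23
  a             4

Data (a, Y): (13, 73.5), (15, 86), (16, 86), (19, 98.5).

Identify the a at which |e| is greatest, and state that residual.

a=13: ŷ = 23 + 4·13 = 75; e = 73.5 − 75 = -1.5
a=15: ŷ = 23 + 4·15 = 83; e = 86 − 83 = 3
a=16: ŷ = 23 + 4·16 = 87; e = 86 − 87 = -1
a=19: ŷ = 23 + 4·19 = 99; e = 98.5 − 99 = -0.5
Largest |e| is 3 at a = 15, residual 3.

a = 15, e = 3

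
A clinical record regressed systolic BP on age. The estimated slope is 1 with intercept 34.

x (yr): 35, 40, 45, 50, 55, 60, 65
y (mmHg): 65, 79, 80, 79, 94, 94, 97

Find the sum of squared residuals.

SSE = 96

x=35: ŷ = 34 + 35 = 69; e = 65 − 69 = -4
x=40: ŷ = 34 + 40 = 74; e = 79 − 74 = 5
x=45: ŷ = 34 + 45 = 79; e = 80 − 79 = 1
x=50: ŷ = 34 + 50 = 84; e = 79 − 84 = -5
x=55: ŷ = 34 + 55 = 89; e = 94 − 89 = 5
x=60: ŷ = 34 + 60 = 94; e = 94 − 94 = 0
x=65: ŷ = 34 + 65 = 99; e = 97 − 99 = -2
SSE = 16 + 25 + 1 + 25 + 25 + 0 + 4 = 96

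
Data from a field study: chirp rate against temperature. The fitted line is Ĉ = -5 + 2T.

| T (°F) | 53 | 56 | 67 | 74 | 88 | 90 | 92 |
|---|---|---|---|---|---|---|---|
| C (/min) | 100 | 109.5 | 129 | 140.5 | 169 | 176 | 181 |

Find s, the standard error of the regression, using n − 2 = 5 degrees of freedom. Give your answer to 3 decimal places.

T=53: Ĉ = -5 + 2·53 = 101; r = 100 − 101 = -1
T=56: Ĉ = -5 + 2·56 = 107; r = 109.5 − 107 = 2.5
T=67: Ĉ = -5 + 2·67 = 129; r = 129 − 129 = 0
T=74: Ĉ = -5 + 2·74 = 143; r = 140.5 − 143 = -2.5
T=88: Ĉ = -5 + 2·88 = 171; r = 169 − 171 = -2
T=90: Ĉ = -5 + 2·90 = 175; r = 176 − 175 = 1
T=92: Ĉ = -5 + 2·92 = 179; r = 181 − 179 = 2
SSE = 1 + 6.25 + 0 + 6.25 + 4 + 1 + 4 = 22.5
s = √(22.5/5) = √4.5 ≈ 2.121

s = 2.121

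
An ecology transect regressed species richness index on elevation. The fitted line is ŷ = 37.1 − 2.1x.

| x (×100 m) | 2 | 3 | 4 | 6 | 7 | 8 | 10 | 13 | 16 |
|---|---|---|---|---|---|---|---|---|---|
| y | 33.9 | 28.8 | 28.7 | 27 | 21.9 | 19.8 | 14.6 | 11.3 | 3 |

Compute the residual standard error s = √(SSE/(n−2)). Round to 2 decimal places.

x=2: ŷ = 37.1 − 2.1·2 = 32.9; e = 33.9 − 32.9 = 1
x=3: ŷ = 37.1 − 2.1·3 = 30.8; e = 28.8 − 30.8 = -2
x=4: ŷ = 37.1 − 2.1·4 = 28.7; e = 28.7 − 28.7 = 0
x=6: ŷ = 37.1 − 2.1·6 = 24.5; e = 27 − 24.5 = 2.5
x=7: ŷ = 37.1 − 2.1·7 = 22.4; e = 21.9 − 22.4 = -0.5
x=8: ŷ = 37.1 − 2.1·8 = 20.3; e = 19.8 − 20.3 = -0.5
x=10: ŷ = 37.1 − 2.1·10 = 16.1; e = 14.6 − 16.1 = -1.5
x=13: ŷ = 37.1 − 2.1·13 = 9.8; e = 11.3 − 9.8 = 1.5
x=16: ŷ = 37.1 − 2.1·16 = 3.5; e = 3 − 3.5 = -0.5
SSE = 1 + 4 + 0 + 6.25 + 0.25 + 0.25 + 2.25 + 2.25 + 0.25 = 16.5
s = √(16.5/7) = √2.35714 ≈ 1.54

s = 1.54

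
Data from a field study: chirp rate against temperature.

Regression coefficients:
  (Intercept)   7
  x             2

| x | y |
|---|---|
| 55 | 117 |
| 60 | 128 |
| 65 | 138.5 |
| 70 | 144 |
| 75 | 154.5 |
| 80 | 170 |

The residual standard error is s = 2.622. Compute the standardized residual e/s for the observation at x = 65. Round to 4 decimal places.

ŷ = 7 + 2·65 = 137
e = 138.5 − 137 = 1.5
e/s = 1.5 / 2.622 = 0.5721

0.5721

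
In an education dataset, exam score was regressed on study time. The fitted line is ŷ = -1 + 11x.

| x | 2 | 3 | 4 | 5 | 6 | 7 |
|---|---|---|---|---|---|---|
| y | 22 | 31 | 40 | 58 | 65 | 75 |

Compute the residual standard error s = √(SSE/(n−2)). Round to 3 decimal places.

s = 2.646

x=2: ŷ = -1 + 11·2 = 21; r = 22 − 21 = 1
x=3: ŷ = -1 + 11·3 = 32; r = 31 − 32 = -1
x=4: ŷ = -1 + 11·4 = 43; r = 40 − 43 = -3
x=5: ŷ = -1 + 11·5 = 54; r = 58 − 54 = 4
x=6: ŷ = -1 + 11·6 = 65; r = 65 − 65 = 0
x=7: ŷ = -1 + 11·7 = 76; r = 75 − 76 = -1
SSE = 1 + 1 + 9 + 16 + 0 + 1 = 28
s = √(28/4) = √7 ≈ 2.646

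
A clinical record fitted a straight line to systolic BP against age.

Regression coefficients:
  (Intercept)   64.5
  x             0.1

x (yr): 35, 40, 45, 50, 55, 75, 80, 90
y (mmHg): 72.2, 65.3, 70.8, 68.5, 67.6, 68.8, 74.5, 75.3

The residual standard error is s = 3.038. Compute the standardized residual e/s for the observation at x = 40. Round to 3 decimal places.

-1.053

ŷ = 64.5 + 0.1·40 = 68.5
e = 65.3 − 68.5 = -3.2
e/s = -3.2 / 3.038 = -1.053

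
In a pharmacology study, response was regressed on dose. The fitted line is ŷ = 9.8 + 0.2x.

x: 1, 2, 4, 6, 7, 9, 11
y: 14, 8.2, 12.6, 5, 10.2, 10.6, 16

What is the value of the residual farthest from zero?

e = -6

x=1: ŷ = 9.8 + 0.2·1 = 10; e = 14 − 10 = 4
x=2: ŷ = 9.8 + 0.2·2 = 10.2; e = 8.2 − 10.2 = -2
x=4: ŷ = 9.8 + 0.2·4 = 10.6; e = 12.6 − 10.6 = 2
x=6: ŷ = 9.8 + 0.2·6 = 11; e = 5 − 11 = -6
x=7: ŷ = 9.8 + 0.2·7 = 11.2; e = 10.2 − 11.2 = -1
x=9: ŷ = 9.8 + 0.2·9 = 11.6; e = 10.6 − 11.6 = -1
x=11: ŷ = 9.8 + 0.2·11 = 12; e = 16 − 12 = 4
Largest |e| is 6 at x = 6, residual -6.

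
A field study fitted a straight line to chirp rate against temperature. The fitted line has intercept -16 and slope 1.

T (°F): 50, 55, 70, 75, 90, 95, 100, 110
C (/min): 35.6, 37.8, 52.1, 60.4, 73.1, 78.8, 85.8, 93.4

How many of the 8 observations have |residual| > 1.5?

3

T=50: Ĉ = -16 + 50 = 34; e = 35.6 − 34 = 1.6
T=55: Ĉ = -16 + 55 = 39; e = 37.8 − 39 = -1.2
T=70: Ĉ = -16 + 70 = 54; e = 52.1 − 54 = -1.9
T=75: Ĉ = -16 + 75 = 59; e = 60.4 − 59 = 1.4
T=90: Ĉ = -16 + 90 = 74; e = 73.1 − 74 = -0.9
T=95: Ĉ = -16 + 95 = 79; e = 78.8 − 79 = -0.2
T=100: Ĉ = -16 + 100 = 84; e = 85.8 − 84 = 1.8
T=110: Ĉ = -16 + 110 = 94; e = 93.4 − 94 = -0.6
|e| > 1.5: T=50 (|e|=1.6), T=70 (|e|=1.9), T=100 (|e|=1.8) → 3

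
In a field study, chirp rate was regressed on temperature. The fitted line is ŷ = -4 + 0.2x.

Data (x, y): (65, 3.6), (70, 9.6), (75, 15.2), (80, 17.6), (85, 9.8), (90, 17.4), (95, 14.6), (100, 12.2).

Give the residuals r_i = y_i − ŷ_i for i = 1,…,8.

-5.4, -0.4, 4.2, 5.6, -3.2, 3.4, -0.4, -3.8

x=65: ŷ = -4 + 0.2·65 = 9; r = 3.6 − 9 = -5.4
x=70: ŷ = -4 + 0.2·70 = 10; r = 9.6 − 10 = -0.4
x=75: ŷ = -4 + 0.2·75 = 11; r = 15.2 − 11 = 4.2
x=80: ŷ = -4 + 0.2·80 = 12; r = 17.6 − 12 = 5.6
x=85: ŷ = -4 + 0.2·85 = 13; r = 9.8 − 13 = -3.2
x=90: ŷ = -4 + 0.2·90 = 14; r = 17.4 − 14 = 3.4
x=95: ŷ = -4 + 0.2·95 = 15; r = 14.6 − 15 = -0.4
x=100: ŷ = -4 + 0.2·100 = 16; r = 12.2 − 16 = -3.8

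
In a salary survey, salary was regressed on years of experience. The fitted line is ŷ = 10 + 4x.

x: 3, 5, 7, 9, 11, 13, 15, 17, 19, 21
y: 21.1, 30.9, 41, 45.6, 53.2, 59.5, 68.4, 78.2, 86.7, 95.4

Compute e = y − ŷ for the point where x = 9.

ŷ = 10 + 4·9 = 46
e = 45.6 − 46 = -0.4

e = -0.4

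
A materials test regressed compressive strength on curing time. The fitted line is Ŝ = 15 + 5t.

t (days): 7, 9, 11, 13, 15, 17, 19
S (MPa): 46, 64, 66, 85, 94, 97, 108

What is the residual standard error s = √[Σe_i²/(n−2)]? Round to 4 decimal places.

t=7: Ŝ = 15 + 5·7 = 50; e = 46 − 50 = -4
t=9: Ŝ = 15 + 5·9 = 60; e = 64 − 60 = 4
t=11: Ŝ = 15 + 5·11 = 70; e = 66 − 70 = -4
t=13: Ŝ = 15 + 5·13 = 80; e = 85 − 80 = 5
t=15: Ŝ = 15 + 5·15 = 90; e = 94 − 90 = 4
t=17: Ŝ = 15 + 5·17 = 100; e = 97 − 100 = -3
t=19: Ŝ = 15 + 5·19 = 110; e = 108 − 110 = -2
SSE = 16 + 16 + 16 + 25 + 16 + 9 + 4 = 102
s = √(102/5) = √20.4 ≈ 4.5166

s = 4.5166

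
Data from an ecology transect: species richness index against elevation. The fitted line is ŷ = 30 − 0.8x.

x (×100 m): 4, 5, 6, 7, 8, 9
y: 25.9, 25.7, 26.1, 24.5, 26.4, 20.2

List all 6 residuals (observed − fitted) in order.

x=4: ŷ = 30 − 0.8·4 = 26.8; e = 25.9 − 26.8 = -0.9
x=5: ŷ = 30 − 0.8·5 = 26; e = 25.7 − 26 = -0.3
x=6: ŷ = 30 − 0.8·6 = 25.2; e = 26.1 − 25.2 = 0.9
x=7: ŷ = 30 − 0.8·7 = 24.4; e = 24.5 − 24.4 = 0.1
x=8: ŷ = 30 − 0.8·8 = 23.6; e = 26.4 − 23.6 = 2.8
x=9: ŷ = 30 − 0.8·9 = 22.8; e = 20.2 − 22.8 = -2.6

-0.9, -0.3, 0.9, 0.1, 2.8, -2.6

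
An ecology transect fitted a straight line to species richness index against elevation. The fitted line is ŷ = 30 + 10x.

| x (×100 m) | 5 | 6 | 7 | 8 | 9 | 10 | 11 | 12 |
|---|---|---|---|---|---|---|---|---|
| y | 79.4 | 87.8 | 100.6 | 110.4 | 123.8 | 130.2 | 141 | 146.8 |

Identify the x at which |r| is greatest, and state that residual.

x = 9, r = 3.8

x=5: ŷ = 30 + 10·5 = 80; r = 79.4 − 80 = -0.6
x=6: ŷ = 30 + 10·6 = 90; r = 87.8 − 90 = -2.2
x=7: ŷ = 30 + 10·7 = 100; r = 100.6 − 100 = 0.6
x=8: ŷ = 30 + 10·8 = 110; r = 110.4 − 110 = 0.4
x=9: ŷ = 30 + 10·9 = 120; r = 123.8 − 120 = 3.8
x=10: ŷ = 30 + 10·10 = 130; r = 130.2 − 130 = 0.2
x=11: ŷ = 30 + 10·11 = 140; r = 141 − 140 = 1
x=12: ŷ = 30 + 10·12 = 150; r = 146.8 − 150 = -3.2
Largest |r| is 3.8 at x = 9, residual 3.8.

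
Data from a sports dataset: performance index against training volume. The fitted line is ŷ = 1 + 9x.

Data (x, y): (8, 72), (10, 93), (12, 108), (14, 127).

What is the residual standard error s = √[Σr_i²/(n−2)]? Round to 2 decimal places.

s = 1.73

x=8: ŷ = 1 + 9·8 = 73; r = 72 − 73 = -1
x=10: ŷ = 1 + 9·10 = 91; r = 93 − 91 = 2
x=12: ŷ = 1 + 9·12 = 109; r = 108 − 109 = -1
x=14: ŷ = 1 + 9·14 = 127; r = 127 − 127 = 0
SSE = 1 + 4 + 1 + 0 = 6
s = √(6/2) = √3 ≈ 1.73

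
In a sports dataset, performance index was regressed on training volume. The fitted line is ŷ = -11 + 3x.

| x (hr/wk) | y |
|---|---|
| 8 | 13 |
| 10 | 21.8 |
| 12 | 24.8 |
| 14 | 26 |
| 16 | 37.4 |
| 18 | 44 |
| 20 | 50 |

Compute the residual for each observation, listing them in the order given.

x=8: ŷ = -11 + 3·8 = 13; e = 13 − 13 = 0
x=10: ŷ = -11 + 3·10 = 19; e = 21.8 − 19 = 2.8
x=12: ŷ = -11 + 3·12 = 25; e = 24.8 − 25 = -0.2
x=14: ŷ = -11 + 3·14 = 31; e = 26 − 31 = -5
x=16: ŷ = -11 + 3·16 = 37; e = 37.4 − 37 = 0.4
x=18: ŷ = -11 + 3·18 = 43; e = 44 − 43 = 1
x=20: ŷ = -11 + 3·20 = 49; e = 50 − 49 = 1

0, 2.8, -0.2, -5, 0.4, 1, 1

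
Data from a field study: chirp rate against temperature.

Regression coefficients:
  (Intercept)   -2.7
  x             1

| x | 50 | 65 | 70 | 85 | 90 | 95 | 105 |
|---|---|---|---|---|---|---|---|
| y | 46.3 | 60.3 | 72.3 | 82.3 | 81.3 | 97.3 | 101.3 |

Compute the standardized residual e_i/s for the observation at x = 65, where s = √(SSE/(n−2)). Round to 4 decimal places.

x=50: ŷ = -2.7 + 50 = 47.3; e = 46.3 − 47.3 = -1
x=65: ŷ = -2.7 + 65 = 62.3; e = 60.3 − 62.3 = -2
x=70: ŷ = -2.7 + 70 = 67.3; e = 72.3 − 67.3 = 5
x=85: ŷ = -2.7 + 85 = 82.3; e = 82.3 − 82.3 = 0
x=90: ŷ = -2.7 + 90 = 87.3; e = 81.3 − 87.3 = -6
x=95: ŷ = -2.7 + 95 = 92.3; e = 97.3 − 92.3 = 5
x=105: ŷ = -2.7 + 105 = 102.3; e = 101.3 − 102.3 = -1
SSE = 1 + 4 + 25 + 0 + 36 + 25 + 1 = 92
s = √(92/5) = 4.28952
e/s = -2 / 4.28952 = -0.4663

-0.4663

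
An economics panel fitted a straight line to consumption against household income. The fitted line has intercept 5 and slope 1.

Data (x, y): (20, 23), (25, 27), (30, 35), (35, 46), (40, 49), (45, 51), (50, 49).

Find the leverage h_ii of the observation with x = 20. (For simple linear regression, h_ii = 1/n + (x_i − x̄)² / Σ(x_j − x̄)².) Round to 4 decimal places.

h = 0.4643

x̄ = (20 + 25 + 30 + 35 + 40 + 45 + 50)/7 = 35
Σ(x − x̄)² = 225 + 100 + 25 + 0 + 25 + 100 + 225 = 700
h = 1/7 + (-15)²/700 = 0.142857 + 0.321429 = 0.4643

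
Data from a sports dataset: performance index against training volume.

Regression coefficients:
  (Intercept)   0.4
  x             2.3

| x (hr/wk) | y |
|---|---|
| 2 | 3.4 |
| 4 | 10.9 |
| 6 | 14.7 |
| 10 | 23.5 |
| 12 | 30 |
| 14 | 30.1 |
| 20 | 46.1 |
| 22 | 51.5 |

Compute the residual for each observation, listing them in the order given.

x=2: ŷ = 0.4 + 2.3·2 = 5; e = 3.4 − 5 = -1.6
x=4: ŷ = 0.4 + 2.3·4 = 9.6; e = 10.9 − 9.6 = 1.3
x=6: ŷ = 0.4 + 2.3·6 = 14.2; e = 14.7 − 14.2 = 0.5
x=10: ŷ = 0.4 + 2.3·10 = 23.4; e = 23.5 − 23.4 = 0.1
x=12: ŷ = 0.4 + 2.3·12 = 28; e = 30 − 28 = 2
x=14: ŷ = 0.4 + 2.3·14 = 32.6; e = 30.1 − 32.6 = -2.5
x=20: ŷ = 0.4 + 2.3·20 = 46.4; e = 46.1 − 46.4 = -0.3
x=22: ŷ = 0.4 + 2.3·22 = 51; e = 51.5 − 51 = 0.5

-1.6, 1.3, 0.5, 0.1, 2, -2.5, -0.3, 0.5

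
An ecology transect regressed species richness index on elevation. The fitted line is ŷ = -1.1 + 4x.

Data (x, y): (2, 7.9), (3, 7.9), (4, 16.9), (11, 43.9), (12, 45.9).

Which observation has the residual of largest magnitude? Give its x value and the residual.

x = 3, r = -3

x=2: ŷ = -1.1 + 4·2 = 6.9; r = 7.9 − 6.9 = 1
x=3: ŷ = -1.1 + 4·3 = 10.9; r = 7.9 − 10.9 = -3
x=4: ŷ = -1.1 + 4·4 = 14.9; r = 16.9 − 14.9 = 2
x=11: ŷ = -1.1 + 4·11 = 42.9; r = 43.9 − 42.9 = 1
x=12: ŷ = -1.1 + 4·12 = 46.9; r = 45.9 − 46.9 = -1
Largest |r| is 3 at x = 3, residual -3.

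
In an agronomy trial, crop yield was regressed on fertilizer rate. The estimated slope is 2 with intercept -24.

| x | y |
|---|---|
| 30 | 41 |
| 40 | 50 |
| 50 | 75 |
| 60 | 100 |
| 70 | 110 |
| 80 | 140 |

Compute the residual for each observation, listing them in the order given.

5, -6, -1, 4, -6, 4

x=30: ŷ = -24 + 2·30 = 36; r = 41 − 36 = 5
x=40: ŷ = -24 + 2·40 = 56; r = 50 − 56 = -6
x=50: ŷ = -24 + 2·50 = 76; r = 75 − 76 = -1
x=60: ŷ = -24 + 2·60 = 96; r = 100 − 96 = 4
x=70: ŷ = -24 + 2·70 = 116; r = 110 − 116 = -6
x=80: ŷ = -24 + 2·80 = 136; r = 140 − 136 = 4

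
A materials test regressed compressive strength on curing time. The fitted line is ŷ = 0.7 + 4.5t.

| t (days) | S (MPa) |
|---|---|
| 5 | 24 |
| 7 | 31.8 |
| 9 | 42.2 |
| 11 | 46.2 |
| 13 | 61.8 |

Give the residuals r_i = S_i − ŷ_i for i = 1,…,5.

0.8, -0.4, 1, -4, 2.6

t=5: ŷ = 0.7 + 4.5·5 = 23.2; r = 24 − 23.2 = 0.8
t=7: ŷ = 0.7 + 4.5·7 = 32.2; r = 31.8 − 32.2 = -0.4
t=9: ŷ = 0.7 + 4.5·9 = 41.2; r = 42.2 − 41.2 = 1
t=11: ŷ = 0.7 + 4.5·11 = 50.2; r = 46.2 − 50.2 = -4
t=13: ŷ = 0.7 + 4.5·13 = 59.2; r = 61.8 − 59.2 = 2.6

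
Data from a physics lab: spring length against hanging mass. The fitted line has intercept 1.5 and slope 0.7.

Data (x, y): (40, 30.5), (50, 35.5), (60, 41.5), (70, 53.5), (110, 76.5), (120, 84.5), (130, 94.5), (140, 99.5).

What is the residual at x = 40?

ŷ = 1.5 + 0.7·40 = 29.5
e = 30.5 − 29.5 = 1

e = 1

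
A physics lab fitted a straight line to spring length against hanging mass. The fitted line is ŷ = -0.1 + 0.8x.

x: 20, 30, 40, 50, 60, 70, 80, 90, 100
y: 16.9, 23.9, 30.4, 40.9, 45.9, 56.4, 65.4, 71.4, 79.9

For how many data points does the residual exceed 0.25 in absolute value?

x=20: ŷ = -0.1 + 0.8·20 = 15.9; r = 16.9 − 15.9 = 1
x=30: ŷ = -0.1 + 0.8·30 = 23.9; r = 23.9 − 23.9 = 0
x=40: ŷ = -0.1 + 0.8·40 = 31.9; r = 30.4 − 31.9 = -1.5
x=50: ŷ = -0.1 + 0.8·50 = 39.9; r = 40.9 − 39.9 = 1
x=60: ŷ = -0.1 + 0.8·60 = 47.9; r = 45.9 − 47.9 = -2
x=70: ŷ = -0.1 + 0.8·70 = 55.9; r = 56.4 − 55.9 = 0.5
x=80: ŷ = -0.1 + 0.8·80 = 63.9; r = 65.4 − 63.9 = 1.5
x=90: ŷ = -0.1 + 0.8·90 = 71.9; r = 71.4 − 71.9 = -0.5
x=100: ŷ = -0.1 + 0.8·100 = 79.9; r = 79.9 − 79.9 = 0
|r| > 0.25: x=20 (|r|=1), x=40 (|r|=1.5), x=50 (|r|=1), x=60 (|r|=2), x=70 (|r|=0.5), x=80 (|r|=1.5), x=90 (|r|=0.5) → 7

7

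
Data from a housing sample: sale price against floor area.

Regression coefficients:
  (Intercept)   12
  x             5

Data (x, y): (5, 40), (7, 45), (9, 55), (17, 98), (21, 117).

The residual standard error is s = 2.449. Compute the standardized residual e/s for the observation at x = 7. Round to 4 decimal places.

ŷ = 12 + 5·7 = 47
e = 45 − 47 = -2
e/s = -2 / 2.449 = -0.8167

-0.8167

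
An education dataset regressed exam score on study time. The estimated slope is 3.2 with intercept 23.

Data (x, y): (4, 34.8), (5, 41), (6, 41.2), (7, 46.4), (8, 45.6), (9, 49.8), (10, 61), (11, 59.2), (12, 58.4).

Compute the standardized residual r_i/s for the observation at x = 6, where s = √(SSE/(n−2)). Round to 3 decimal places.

x=4: ŷ = 23 + 3.2·4 = 35.8; r = 34.8 − 35.8 = -1
x=5: ŷ = 23 + 3.2·5 = 39; r = 41 − 39 = 2
x=6: ŷ = 23 + 3.2·6 = 42.2; r = 41.2 − 42.2 = -1
x=7: ŷ = 23 + 3.2·7 = 45.4; r = 46.4 − 45.4 = 1
x=8: ŷ = 23 + 3.2·8 = 48.6; r = 45.6 − 48.6 = -3
x=9: ŷ = 23 + 3.2·9 = 51.8; r = 49.8 − 51.8 = -2
x=10: ŷ = 23 + 3.2·10 = 55; r = 61 − 55 = 6
x=11: ŷ = 23 + 3.2·11 = 58.2; r = 59.2 − 58.2 = 1
x=12: ŷ = 23 + 3.2·12 = 61.4; r = 58.4 − 61.4 = -3
SSE = 1 + 4 + 1 + 1 + 9 + 4 + 36 + 1 + 9 = 66
s = √(66/7) = 3.0706
r/s = -1 / 3.0706 = -0.326

-0.326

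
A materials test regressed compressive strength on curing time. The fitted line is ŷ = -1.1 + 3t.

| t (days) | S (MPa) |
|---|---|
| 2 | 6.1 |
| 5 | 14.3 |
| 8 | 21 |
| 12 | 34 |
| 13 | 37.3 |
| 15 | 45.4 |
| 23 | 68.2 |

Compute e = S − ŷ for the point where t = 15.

ŷ = -1.1 + 3·15 = 43.9
e = 45.4 − 43.9 = 1.5

e = 1.5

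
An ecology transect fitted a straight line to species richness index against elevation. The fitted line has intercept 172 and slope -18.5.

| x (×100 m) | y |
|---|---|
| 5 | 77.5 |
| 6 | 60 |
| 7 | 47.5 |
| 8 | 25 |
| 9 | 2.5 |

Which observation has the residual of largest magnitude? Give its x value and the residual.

x=5: ŷ = 172 − 18.5·5 = 79.5; r = 77.5 − 79.5 = -2
x=6: ŷ = 172 − 18.5·6 = 61; r = 60 − 61 = -1
x=7: ŷ = 172 − 18.5·7 = 42.5; r = 47.5 − 42.5 = 5
x=8: ŷ = 172 − 18.5·8 = 24; r = 25 − 24 = 1
x=9: ŷ = 172 − 18.5·9 = 5.5; r = 2.5 − 5.5 = -3
Largest |r| is 5 at x = 7, residual 5.

x = 7, r = 5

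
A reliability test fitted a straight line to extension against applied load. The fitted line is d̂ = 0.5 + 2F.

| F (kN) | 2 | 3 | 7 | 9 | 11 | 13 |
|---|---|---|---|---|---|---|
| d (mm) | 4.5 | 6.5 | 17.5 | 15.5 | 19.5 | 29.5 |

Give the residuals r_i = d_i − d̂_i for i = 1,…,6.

F=2: d̂ = 0.5 + 2·2 = 4.5; r = 4.5 − 4.5 = 0
F=3: d̂ = 0.5 + 2·3 = 6.5; r = 6.5 − 6.5 = 0
F=7: d̂ = 0.5 + 2·7 = 14.5; r = 17.5 − 14.5 = 3
F=9: d̂ = 0.5 + 2·9 = 18.5; r = 15.5 − 18.5 = -3
F=11: d̂ = 0.5 + 2·11 = 22.5; r = 19.5 − 22.5 = -3
F=13: d̂ = 0.5 + 2·13 = 26.5; r = 29.5 − 26.5 = 3

0, 0, 3, -3, -3, 3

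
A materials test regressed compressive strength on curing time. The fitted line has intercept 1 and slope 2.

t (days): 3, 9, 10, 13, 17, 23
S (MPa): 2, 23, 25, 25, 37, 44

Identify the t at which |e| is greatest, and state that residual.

t=3: Ŝ = 1 + 2·3 = 7; e = 2 − 7 = -5
t=9: Ŝ = 1 + 2·9 = 19; e = 23 − 19 = 4
t=10: Ŝ = 1 + 2·10 = 21; e = 25 − 21 = 4
t=13: Ŝ = 1 + 2·13 = 27; e = 25 − 27 = -2
t=17: Ŝ = 1 + 2·17 = 35; e = 37 − 35 = 2
t=23: Ŝ = 1 + 2·23 = 47; e = 44 − 47 = -3
Largest |e| is 5 at t = 3, residual -5.

t = 3, e = -5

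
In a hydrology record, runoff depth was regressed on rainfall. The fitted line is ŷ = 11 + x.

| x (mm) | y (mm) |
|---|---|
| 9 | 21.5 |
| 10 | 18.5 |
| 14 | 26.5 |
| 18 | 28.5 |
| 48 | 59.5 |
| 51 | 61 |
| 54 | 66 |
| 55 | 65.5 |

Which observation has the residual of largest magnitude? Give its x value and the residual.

x=9: ŷ = 11 + 9 = 20; e = 21.5 − 20 = 1.5
x=10: ŷ = 11 + 10 = 21; e = 18.5 − 21 = -2.5
x=14: ŷ = 11 + 14 = 25; e = 26.5 − 25 = 1.5
x=18: ŷ = 11 + 18 = 29; e = 28.5 − 29 = -0.5
x=48: ŷ = 11 + 48 = 59; e = 59.5 − 59 = 0.5
x=51: ŷ = 11 + 51 = 62; e = 61 − 62 = -1
x=54: ŷ = 11 + 54 = 65; e = 66 − 65 = 1
x=55: ŷ = 11 + 55 = 66; e = 65.5 − 66 = -0.5
Largest |e| is 2.5 at x = 10, residual -2.5.

x = 10, e = -2.5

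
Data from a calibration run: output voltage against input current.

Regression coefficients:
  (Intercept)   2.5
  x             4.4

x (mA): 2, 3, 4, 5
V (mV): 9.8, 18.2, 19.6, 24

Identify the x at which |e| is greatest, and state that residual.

x = 3, e = 2.5

x=2: V̂ = 2.5 + 4.4·2 = 11.3; e = 9.8 − 11.3 = -1.5
x=3: V̂ = 2.5 + 4.4·3 = 15.7; e = 18.2 − 15.7 = 2.5
x=4: V̂ = 2.5 + 4.4·4 = 20.1; e = 19.6 − 20.1 = -0.5
x=5: V̂ = 2.5 + 4.4·5 = 24.5; e = 24 − 24.5 = -0.5
Largest |e| is 2.5 at x = 3, residual 2.5.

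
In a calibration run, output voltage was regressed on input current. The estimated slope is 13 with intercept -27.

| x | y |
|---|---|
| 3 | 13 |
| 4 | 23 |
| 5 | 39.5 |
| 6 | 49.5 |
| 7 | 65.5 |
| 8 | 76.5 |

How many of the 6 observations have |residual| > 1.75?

x=3: ŷ = -27 + 13·3 = 12; e = 13 − 12 = 1
x=4: ŷ = -27 + 13·4 = 25; e = 23 − 25 = -2
x=5: ŷ = -27 + 13·5 = 38; e = 39.5 − 38 = 1.5
x=6: ŷ = -27 + 13·6 = 51; e = 49.5 − 51 = -1.5
x=7: ŷ = -27 + 13·7 = 64; e = 65.5 − 64 = 1.5
x=8: ŷ = -27 + 13·8 = 77; e = 76.5 − 77 = -0.5
|e| > 1.75: x=4 (|e|=2) → 1

1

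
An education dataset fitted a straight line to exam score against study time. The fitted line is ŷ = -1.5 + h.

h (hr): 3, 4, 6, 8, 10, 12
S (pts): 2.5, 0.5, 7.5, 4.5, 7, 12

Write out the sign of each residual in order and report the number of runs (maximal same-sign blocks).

5 runs

h=3: ŷ = -1.5 + 3 = 1.5; e = 2.5 − 1.5 = 1
h=4: ŷ = -1.5 + 4 = 2.5; e = 0.5 − 2.5 = -2
h=6: ŷ = -1.5 + 6 = 4.5; e = 7.5 − 4.5 = 3
h=8: ŷ = -1.5 + 8 = 6.5; e = 4.5 − 6.5 = -2
h=10: ŷ = -1.5 + 10 = 8.5; e = 7 − 8.5 = -1.5
h=12: ŷ = -1.5 + 12 = 10.5; e = 12 − 10.5 = 1.5
Signs: + − + − − +
Runs: +×1, −×1, +×1, −×2, +×1 → 5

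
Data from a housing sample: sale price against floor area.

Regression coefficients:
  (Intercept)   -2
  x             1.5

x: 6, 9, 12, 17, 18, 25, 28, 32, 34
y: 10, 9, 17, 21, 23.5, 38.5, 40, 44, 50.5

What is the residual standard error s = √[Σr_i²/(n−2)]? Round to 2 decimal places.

s = 2.39

x=6: ŷ = -2 + 1.5·6 = 7; r = 10 − 7 = 3
x=9: ŷ = -2 + 1.5·9 = 11.5; r = 9 − 11.5 = -2.5
x=12: ŷ = -2 + 1.5·12 = 16; r = 17 − 16 = 1
x=17: ŷ = -2 + 1.5·17 = 23.5; r = 21 − 23.5 = -2.5
x=18: ŷ = -2 + 1.5·18 = 25; r = 23.5 − 25 = -1.5
x=25: ŷ = -2 + 1.5·25 = 35.5; r = 38.5 − 35.5 = 3
x=28: ŷ = -2 + 1.5·28 = 40; r = 40 − 40 = 0
x=32: ŷ = -2 + 1.5·32 = 46; r = 44 − 46 = -2
x=34: ŷ = -2 + 1.5·34 = 49; r = 50.5 − 49 = 1.5
SSE = 9 + 6.25 + 1 + 6.25 + 2.25 + 9 + 0 + 4 + 2.25 = 40
s = √(40/7) = √5.71429 ≈ 2.39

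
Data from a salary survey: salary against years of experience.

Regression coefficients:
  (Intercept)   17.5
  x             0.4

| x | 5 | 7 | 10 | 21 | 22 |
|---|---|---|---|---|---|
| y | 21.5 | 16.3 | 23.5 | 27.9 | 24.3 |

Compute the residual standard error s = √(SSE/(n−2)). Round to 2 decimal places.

x=5: ŷ = 17.5 + 0.4·5 = 19.5; r = 21.5 − 19.5 = 2
x=7: ŷ = 17.5 + 0.4·7 = 20.3; r = 16.3 − 20.3 = -4
x=10: ŷ = 17.5 + 0.4·10 = 21.5; r = 23.5 − 21.5 = 2
x=21: ŷ = 17.5 + 0.4·21 = 25.9; r = 27.9 − 25.9 = 2
x=22: ŷ = 17.5 + 0.4·22 = 26.3; r = 24.3 − 26.3 = -2
SSE = 4 + 16 + 4 + 4 + 4 = 32
s = √(32/3) = √10.6667 ≈ 3.27

s = 3.27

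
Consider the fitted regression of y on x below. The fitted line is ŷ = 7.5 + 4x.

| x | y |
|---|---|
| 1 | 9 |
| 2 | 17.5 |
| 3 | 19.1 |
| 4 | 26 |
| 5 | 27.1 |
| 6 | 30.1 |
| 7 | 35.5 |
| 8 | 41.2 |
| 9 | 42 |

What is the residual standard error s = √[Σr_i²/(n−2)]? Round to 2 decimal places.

x=1: ŷ = 7.5 + 4·1 = 11.5; r = 9 − 11.5 = -2.5
x=2: ŷ = 7.5 + 4·2 = 15.5; r = 17.5 − 15.5 = 2
x=3: ŷ = 7.5 + 4·3 = 19.5; r = 19.1 − 19.5 = -0.4
x=4: ŷ = 7.5 + 4·4 = 23.5; r = 26 − 23.5 = 2.5
x=5: ŷ = 7.5 + 4·5 = 27.5; r = 27.1 − 27.5 = -0.4
x=6: ŷ = 7.5 + 4·6 = 31.5; r = 30.1 − 31.5 = -1.4
x=7: ŷ = 7.5 + 4·7 = 35.5; r = 35.5 − 35.5 = 0
x=8: ŷ = 7.5 + 4·8 = 39.5; r = 41.2 − 39.5 = 1.7
x=9: ŷ = 7.5 + 4·9 = 43.5; r = 42 − 43.5 = -1.5
SSE = 6.25 + 4 + 0.16 + 6.25 + 0.16 + 1.96 + 0 + 2.89 + 2.25 = 23.92
s = √(23.92/7) = √3.41714 ≈ 1.85

s = 1.85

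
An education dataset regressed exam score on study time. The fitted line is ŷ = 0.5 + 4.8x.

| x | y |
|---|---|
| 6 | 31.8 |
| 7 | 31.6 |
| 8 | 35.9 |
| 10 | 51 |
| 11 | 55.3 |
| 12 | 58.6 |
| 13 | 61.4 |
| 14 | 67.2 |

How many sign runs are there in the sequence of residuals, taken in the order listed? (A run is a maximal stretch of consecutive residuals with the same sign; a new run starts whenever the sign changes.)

x=6: ŷ = 0.5 + 4.8·6 = 29.3; e = 31.8 − 29.3 = 2.5
x=7: ŷ = 0.5 + 4.8·7 = 34.1; e = 31.6 − 34.1 = -2.5
x=8: ŷ = 0.5 + 4.8·8 = 38.9; e = 35.9 − 38.9 = -3
x=10: ŷ = 0.5 + 4.8·10 = 48.5; e = 51 − 48.5 = 2.5
x=11: ŷ = 0.5 + 4.8·11 = 53.3; e = 55.3 − 53.3 = 2
x=12: ŷ = 0.5 + 4.8·12 = 58.1; e = 58.6 − 58.1 = 0.5
x=13: ŷ = 0.5 + 4.8·13 = 62.9; e = 61.4 − 62.9 = -1.5
x=14: ŷ = 0.5 + 4.8·14 = 67.7; e = 67.2 − 67.7 = -0.5
Signs: + − − + + + − −
Runs: +×1, −×2, +×3, −×2 → 4

4 runs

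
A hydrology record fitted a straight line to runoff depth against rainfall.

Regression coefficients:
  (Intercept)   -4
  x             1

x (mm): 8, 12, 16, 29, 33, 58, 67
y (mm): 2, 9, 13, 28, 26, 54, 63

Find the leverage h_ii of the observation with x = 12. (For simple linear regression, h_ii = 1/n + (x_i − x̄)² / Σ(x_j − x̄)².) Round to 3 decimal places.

h = 0.268

x̄ = (8 + 12 + 16 + 29 + 33 + 58 + 67)/7 = 31.8571
Σ(x − x̄)² = 569.163 + 394.306 + 251.449 + 8.16327 + 1.30612 + 683.449 + 1235.02 = 3142.86
h = 1/7 + (-19.8571)²/3142.86 = 0.142857 + 0.125461 = 0.268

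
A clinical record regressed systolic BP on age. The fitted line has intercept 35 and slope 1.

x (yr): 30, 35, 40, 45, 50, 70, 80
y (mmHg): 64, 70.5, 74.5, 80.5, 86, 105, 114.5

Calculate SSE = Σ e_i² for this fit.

SSE = 3

x=30: ŷ = 35 + 30 = 65; e = 64 − 65 = -1
x=35: ŷ = 35 + 35 = 70; e = 70.5 − 70 = 0.5
x=40: ŷ = 35 + 40 = 75; e = 74.5 − 75 = -0.5
x=45: ŷ = 35 + 45 = 80; e = 80.5 − 80 = 0.5
x=50: ŷ = 35 + 50 = 85; e = 86 − 85 = 1
x=70: ŷ = 35 + 70 = 105; e = 105 − 105 = 0
x=80: ŷ = 35 + 80 = 115; e = 114.5 − 115 = -0.5
SSE = 1 + 0.25 + 0.25 + 0.25 + 1 + 0 + 0.25 = 3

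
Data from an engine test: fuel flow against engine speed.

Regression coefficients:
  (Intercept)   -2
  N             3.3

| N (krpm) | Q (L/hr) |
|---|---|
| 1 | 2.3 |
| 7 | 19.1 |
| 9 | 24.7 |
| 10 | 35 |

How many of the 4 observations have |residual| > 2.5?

N=1: ŷ = -2 + 3.3·1 = 1.3; r = 2.3 − 1.3 = 1
N=7: ŷ = -2 + 3.3·7 = 21.1; r = 19.1 − 21.1 = -2
N=9: ŷ = -2 + 3.3·9 = 27.7; r = 24.7 − 27.7 = -3
N=10: ŷ = -2 + 3.3·10 = 31; r = 35 − 31 = 4
|r| > 2.5: N=9 (|r|=3), N=10 (|r|=4) → 2

2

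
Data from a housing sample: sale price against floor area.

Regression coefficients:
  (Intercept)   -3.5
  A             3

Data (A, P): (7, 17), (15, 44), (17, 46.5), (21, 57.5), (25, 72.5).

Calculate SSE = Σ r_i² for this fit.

A=7: ŷ = -3.5 + 3·7 = 17.5; r = 17 − 17.5 = -0.5
A=15: ŷ = -3.5 + 3·15 = 41.5; r = 44 − 41.5 = 2.5
A=17: ŷ = -3.5 + 3·17 = 47.5; r = 46.5 − 47.5 = -1
A=21: ŷ = -3.5 + 3·21 = 59.5; r = 57.5 − 59.5 = -2
A=25: ŷ = -3.5 + 3·25 = 71.5; r = 72.5 − 71.5 = 1
SSE = 0.25 + 6.25 + 1 + 4 + 1 = 12.5

SSE = 12.5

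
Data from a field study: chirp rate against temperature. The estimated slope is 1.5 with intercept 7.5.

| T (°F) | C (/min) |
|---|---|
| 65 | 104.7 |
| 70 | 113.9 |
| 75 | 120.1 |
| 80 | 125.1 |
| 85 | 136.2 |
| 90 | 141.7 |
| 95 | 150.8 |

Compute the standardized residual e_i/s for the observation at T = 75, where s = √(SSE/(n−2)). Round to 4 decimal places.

T=65: ŷ = 7.5 + 1.5·65 = 105; e = 104.7 − 105 = -0.3
T=70: ŷ = 7.5 + 1.5·70 = 112.5; e = 113.9 − 112.5 = 1.4
T=75: ŷ = 7.5 + 1.5·75 = 120; e = 120.1 − 120 = 0.1
T=80: ŷ = 7.5 + 1.5·80 = 127.5; e = 125.1 − 127.5 = -2.4
T=85: ŷ = 7.5 + 1.5·85 = 135; e = 136.2 − 135 = 1.2
T=90: ŷ = 7.5 + 1.5·90 = 142.5; e = 141.7 − 142.5 = -0.8
T=95: ŷ = 7.5 + 1.5·95 = 150; e = 150.8 − 150 = 0.8
SSE = 0.09 + 1.96 + 0.01 + 5.76 + 1.44 + 0.64 + 0.64 = 10.54
s = √(10.54/5) = 1.4519
e/s = 0.1 / 1.4519 = 0.0689

0.0689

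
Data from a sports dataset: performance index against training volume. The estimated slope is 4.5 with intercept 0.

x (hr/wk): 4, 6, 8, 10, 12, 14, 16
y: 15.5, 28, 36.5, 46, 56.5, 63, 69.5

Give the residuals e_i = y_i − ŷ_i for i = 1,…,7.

-2.5, 1, 0.5, 1, 2.5, 0, -2.5

x=4: ŷ = 4.5·4 = 18; e = 15.5 − 18 = -2.5
x=6: ŷ = 4.5·6 = 27; e = 28 − 27 = 1
x=8: ŷ = 4.5·8 = 36; e = 36.5 − 36 = 0.5
x=10: ŷ = 4.5·10 = 45; e = 46 − 45 = 1
x=12: ŷ = 4.5·12 = 54; e = 56.5 − 54 = 2.5
x=14: ŷ = 4.5·14 = 63; e = 63 − 63 = 0
x=16: ŷ = 4.5·16 = 72; e = 69.5 − 72 = -2.5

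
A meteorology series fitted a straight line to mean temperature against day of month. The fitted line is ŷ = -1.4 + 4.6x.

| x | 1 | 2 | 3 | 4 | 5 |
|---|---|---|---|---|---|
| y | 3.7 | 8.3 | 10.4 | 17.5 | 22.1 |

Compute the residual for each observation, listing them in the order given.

0.5, 0.5, -2, 0.5, 0.5

x=1: ŷ = -1.4 + 4.6·1 = 3.2; e = 3.7 − 3.2 = 0.5
x=2: ŷ = -1.4 + 4.6·2 = 7.8; e = 8.3 − 7.8 = 0.5
x=3: ŷ = -1.4 + 4.6·3 = 12.4; e = 10.4 − 12.4 = -2
x=4: ŷ = -1.4 + 4.6·4 = 17; e = 17.5 − 17 = 0.5
x=5: ŷ = -1.4 + 4.6·5 = 21.6; e = 22.1 − 21.6 = 0.5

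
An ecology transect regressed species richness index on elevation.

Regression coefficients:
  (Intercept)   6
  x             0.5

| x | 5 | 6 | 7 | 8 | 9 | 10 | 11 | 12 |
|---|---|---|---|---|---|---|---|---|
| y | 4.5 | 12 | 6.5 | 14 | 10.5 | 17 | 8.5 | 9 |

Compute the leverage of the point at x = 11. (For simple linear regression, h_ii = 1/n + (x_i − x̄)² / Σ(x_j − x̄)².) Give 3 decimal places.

h = 0.274

x̄ = (5 + 6 + 7 + 8 + 9 + 10 + 11 + 12)/8 = 8.5
Σ(x − x̄)² = 12.25 + 6.25 + 2.25 + 0.25 + 0.25 + 2.25 + 6.25 + 12.25 = 42
h = 1/8 + (2.5)²/42 = 0.125 + 0.14881 = 0.274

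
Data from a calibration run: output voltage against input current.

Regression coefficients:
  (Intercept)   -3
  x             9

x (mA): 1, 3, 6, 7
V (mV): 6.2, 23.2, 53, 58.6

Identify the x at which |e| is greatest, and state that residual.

x=1: V̂ = -3 + 9·1 = 6; e = 6.2 − 6 = 0.2
x=3: V̂ = -3 + 9·3 = 24; e = 23.2 − 24 = -0.8
x=6: V̂ = -3 + 9·6 = 51; e = 53 − 51 = 2
x=7: V̂ = -3 + 9·7 = 60; e = 58.6 − 60 = -1.4
Largest |e| is 2 at x = 6, residual 2.

x = 6, e = 2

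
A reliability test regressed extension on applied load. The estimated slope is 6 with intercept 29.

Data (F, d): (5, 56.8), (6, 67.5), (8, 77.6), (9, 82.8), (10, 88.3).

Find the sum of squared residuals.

F=5: d̂ = 29 + 6·5 = 59; r = 56.8 − 59 = -2.2
F=6: d̂ = 29 + 6·6 = 65; r = 67.5 − 65 = 2.5
F=8: d̂ = 29 + 6·8 = 77; r = 77.6 − 77 = 0.6
F=9: d̂ = 29 + 6·9 = 83; r = 82.8 − 83 = -0.2
F=10: d̂ = 29 + 6·10 = 89; r = 88.3 − 89 = -0.7
SSE = 4.84 + 6.25 + 0.36 + 0.04 + 0.49 = 11.98

SSE = 11.98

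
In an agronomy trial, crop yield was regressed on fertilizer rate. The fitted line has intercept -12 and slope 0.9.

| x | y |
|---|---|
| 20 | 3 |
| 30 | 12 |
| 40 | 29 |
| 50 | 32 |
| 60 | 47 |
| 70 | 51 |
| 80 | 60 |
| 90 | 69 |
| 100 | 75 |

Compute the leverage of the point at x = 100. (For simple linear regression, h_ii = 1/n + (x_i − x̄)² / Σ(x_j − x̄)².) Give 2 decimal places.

x̄ = (20 + 30 + 40 + 50 + 60 + 70 + 80 + 90 + 100)/9 = 60
Σ(x − x̄)² = 1600 + 900 + 400 + 100 + 0 + 100 + 400 + 900 + 1600 = 6000
h = 1/9 + (40)²/6000 = 0.111111 + 0.266667 = 0.38

h = 0.38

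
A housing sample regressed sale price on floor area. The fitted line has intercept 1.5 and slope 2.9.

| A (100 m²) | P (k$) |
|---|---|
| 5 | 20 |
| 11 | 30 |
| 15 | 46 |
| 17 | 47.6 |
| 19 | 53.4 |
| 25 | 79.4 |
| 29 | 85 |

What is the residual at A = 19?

P̂ = 1.5 + 2.9·19 = 56.6
e = 53.4 − 56.6 = -3.2

e = -3.2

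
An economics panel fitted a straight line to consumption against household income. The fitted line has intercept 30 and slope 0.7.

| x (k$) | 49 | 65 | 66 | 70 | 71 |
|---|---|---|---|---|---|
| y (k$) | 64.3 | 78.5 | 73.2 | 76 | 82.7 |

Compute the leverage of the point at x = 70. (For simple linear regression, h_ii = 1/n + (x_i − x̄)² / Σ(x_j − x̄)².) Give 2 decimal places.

x̄ = (49 + 65 + 66 + 70 + 71)/5 = 64.2
Σ(x − x̄)² = 231.04 + 0.64 + 3.24 + 33.64 + 46.24 = 314.8
h = 1/5 + (5.8)²/314.8 = 0.2 + 0.106861 = 0.31

h = 0.31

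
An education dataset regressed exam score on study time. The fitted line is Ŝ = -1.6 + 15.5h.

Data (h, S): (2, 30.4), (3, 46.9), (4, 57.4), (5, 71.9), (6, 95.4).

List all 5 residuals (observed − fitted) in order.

1, 2, -3, -4, 4

h=2: Ŝ = -1.6 + 15.5·2 = 29.4; r = 30.4 − 29.4 = 1
h=3: Ŝ = -1.6 + 15.5·3 = 44.9; r = 46.9 − 44.9 = 2
h=4: Ŝ = -1.6 + 15.5·4 = 60.4; r = 57.4 − 60.4 = -3
h=5: Ŝ = -1.6 + 15.5·5 = 75.9; r = 71.9 − 75.9 = -4
h=6: Ŝ = -1.6 + 15.5·6 = 91.4; r = 95.4 − 91.4 = 4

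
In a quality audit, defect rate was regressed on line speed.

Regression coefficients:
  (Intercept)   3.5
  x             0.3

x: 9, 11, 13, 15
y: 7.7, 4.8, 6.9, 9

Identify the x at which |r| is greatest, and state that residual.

x = 11, r = -2

x=9: ŷ = 3.5 + 0.3·9 = 6.2; r = 7.7 − 6.2 = 1.5
x=11: ŷ = 3.5 + 0.3·11 = 6.8; r = 4.8 − 6.8 = -2
x=13: ŷ = 3.5 + 0.3·13 = 7.4; r = 6.9 − 7.4 = -0.5
x=15: ŷ = 3.5 + 0.3·15 = 8; r = 9 − 8 = 1
Largest |r| is 2 at x = 11, residual -2.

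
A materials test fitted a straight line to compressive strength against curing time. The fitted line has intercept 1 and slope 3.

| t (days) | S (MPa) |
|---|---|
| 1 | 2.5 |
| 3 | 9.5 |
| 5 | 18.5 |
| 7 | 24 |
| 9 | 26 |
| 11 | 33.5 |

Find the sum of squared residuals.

SSE = 17

t=1: Ŝ = 1 + 3·1 = 4; e = 2.5 − 4 = -1.5
t=3: Ŝ = 1 + 3·3 = 10; e = 9.5 − 10 = -0.5
t=5: Ŝ = 1 + 3·5 = 16; e = 18.5 − 16 = 2.5
t=7: Ŝ = 1 + 3·7 = 22; e = 24 − 22 = 2
t=9: Ŝ = 1 + 3·9 = 28; e = 26 − 28 = -2
t=11: Ŝ = 1 + 3·11 = 34; e = 33.5 − 34 = -0.5
SSE = 2.25 + 0.25 + 6.25 + 4 + 4 + 0.25 = 17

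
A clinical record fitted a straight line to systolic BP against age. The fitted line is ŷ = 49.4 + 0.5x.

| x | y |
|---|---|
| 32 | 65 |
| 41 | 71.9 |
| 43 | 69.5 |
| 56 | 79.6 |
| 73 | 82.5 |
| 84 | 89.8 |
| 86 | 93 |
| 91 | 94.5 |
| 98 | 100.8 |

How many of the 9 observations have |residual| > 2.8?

x=32: ŷ = 49.4 + 0.5·32 = 65.4; e = 65 − 65.4 = -0.4
x=41: ŷ = 49.4 + 0.5·41 = 69.9; e = 71.9 − 69.9 = 2
x=43: ŷ = 49.4 + 0.5·43 = 70.9; e = 69.5 − 70.9 = -1.4
x=56: ŷ = 49.4 + 0.5·56 = 77.4; e = 79.6 − 77.4 = 2.2
x=73: ŷ = 49.4 + 0.5·73 = 85.9; e = 82.5 − 85.9 = -3.4
x=84: ŷ = 49.4 + 0.5·84 = 91.4; e = 89.8 − 91.4 = -1.6
x=86: ŷ = 49.4 + 0.5·86 = 92.4; e = 93 − 92.4 = 0.6
x=91: ŷ = 49.4 + 0.5·91 = 94.9; e = 94.5 − 94.9 = -0.4
x=98: ŷ = 49.4 + 0.5·98 = 98.4; e = 100.8 − 98.4 = 2.4
|e| > 2.8: x=73 (|e|=3.4) → 1

1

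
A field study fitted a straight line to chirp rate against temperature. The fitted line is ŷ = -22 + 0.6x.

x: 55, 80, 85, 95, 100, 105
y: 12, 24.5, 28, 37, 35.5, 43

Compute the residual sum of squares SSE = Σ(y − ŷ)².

SSE = 18.5

x=55: ŷ = -22 + 0.6·55 = 11; e = 12 − 11 = 1
x=80: ŷ = -22 + 0.6·80 = 26; e = 24.5 − 26 = -1.5
x=85: ŷ = -22 + 0.6·85 = 29; e = 28 − 29 = -1
x=95: ŷ = -22 + 0.6·95 = 35; e = 37 − 35 = 2
x=100: ŷ = -22 + 0.6·100 = 38; e = 35.5 − 38 = -2.5
x=105: ŷ = -22 + 0.6·105 = 41; e = 43 − 41 = 2
SSE = 1 + 2.25 + 1 + 4 + 6.25 + 4 = 18.5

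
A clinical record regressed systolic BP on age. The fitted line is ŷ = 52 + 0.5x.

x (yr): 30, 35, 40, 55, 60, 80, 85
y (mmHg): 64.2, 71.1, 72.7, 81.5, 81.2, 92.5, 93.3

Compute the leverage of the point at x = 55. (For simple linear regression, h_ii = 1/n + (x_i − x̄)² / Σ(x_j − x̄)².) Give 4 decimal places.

x̄ = (30 + 35 + 40 + 55 + 60 + 80 + 85)/7 = 55
Σ(x − x̄)² = 625 + 400 + 225 + 0 + 25 + 625 + 900 = 2800
h = 1/7 + (0)²/2800 = 0.142857 + 0 = 0.1429

h = 0.1429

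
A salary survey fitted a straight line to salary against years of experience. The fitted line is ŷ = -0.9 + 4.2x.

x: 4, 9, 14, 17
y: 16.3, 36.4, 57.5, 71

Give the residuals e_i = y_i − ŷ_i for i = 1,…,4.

0.4, -0.5, -0.4, 0.5

x=4: ŷ = -0.9 + 4.2·4 = 15.9; e = 16.3 − 15.9 = 0.4
x=9: ŷ = -0.9 + 4.2·9 = 36.9; e = 36.4 − 36.9 = -0.5
x=14: ŷ = -0.9 + 4.2·14 = 57.9; e = 57.5 − 57.9 = -0.4
x=17: ŷ = -0.9 + 4.2·17 = 70.5; e = 71 − 70.5 = 0.5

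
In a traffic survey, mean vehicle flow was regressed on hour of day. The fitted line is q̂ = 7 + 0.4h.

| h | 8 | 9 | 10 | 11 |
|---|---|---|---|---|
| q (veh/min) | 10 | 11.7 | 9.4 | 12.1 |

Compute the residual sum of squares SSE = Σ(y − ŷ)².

SSE = 4.3

h=8: q̂ = 7 + 0.4·8 = 10.2; r = 10 − 10.2 = -0.2
h=9: q̂ = 7 + 0.4·9 = 10.6; r = 11.7 − 10.6 = 1.1
h=10: q̂ = 7 + 0.4·10 = 11; r = 9.4 − 11 = -1.6
h=11: q̂ = 7 + 0.4·11 = 11.4; r = 12.1 − 11.4 = 0.7
SSE = 0.04 + 1.21 + 2.56 + 0.49 = 4.3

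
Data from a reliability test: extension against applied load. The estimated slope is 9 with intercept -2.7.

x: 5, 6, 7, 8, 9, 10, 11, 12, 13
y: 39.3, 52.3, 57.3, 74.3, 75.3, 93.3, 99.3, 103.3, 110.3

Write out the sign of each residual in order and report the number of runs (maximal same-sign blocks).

x=5: ŷ = -2.7 + 9·5 = 42.3; e = 39.3 − 42.3 = -3
x=6: ŷ = -2.7 + 9·6 = 51.3; e = 52.3 − 51.3 = 1
x=7: ŷ = -2.7 + 9·7 = 60.3; e = 57.3 − 60.3 = -3
x=8: ŷ = -2.7 + 9·8 = 69.3; e = 74.3 − 69.3 = 5
x=9: ŷ = -2.7 + 9·9 = 78.3; e = 75.3 − 78.3 = -3
x=10: ŷ = -2.7 + 9·10 = 87.3; e = 93.3 − 87.3 = 6
x=11: ŷ = -2.7 + 9·11 = 96.3; e = 99.3 − 96.3 = 3
x=12: ŷ = -2.7 + 9·12 = 105.3; e = 103.3 − 105.3 = -2
x=13: ŷ = -2.7 + 9·13 = 114.3; e = 110.3 − 114.3 = -4
Signs: − + − + − + + − −
Runs: −×1, +×1, −×1, +×1, −×1, +×2, −×2 → 7

7 runs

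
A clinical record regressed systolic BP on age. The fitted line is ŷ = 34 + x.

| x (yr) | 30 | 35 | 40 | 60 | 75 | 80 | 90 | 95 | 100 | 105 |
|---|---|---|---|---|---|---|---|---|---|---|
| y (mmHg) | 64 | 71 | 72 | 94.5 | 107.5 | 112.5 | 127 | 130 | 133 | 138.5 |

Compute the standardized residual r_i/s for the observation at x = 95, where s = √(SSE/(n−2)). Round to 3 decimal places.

x=30: ŷ = 34 + 30 = 64; r = 64 − 64 = 0
x=35: ŷ = 34 + 35 = 69; r = 71 − 69 = 2
x=40: ŷ = 34 + 40 = 74; r = 72 − 74 = -2
x=60: ŷ = 34 + 60 = 94; r = 94.5 − 94 = 0.5
x=75: ŷ = 34 + 75 = 109; r = 107.5 − 109 = -1.5
x=80: ŷ = 34 + 80 = 114; r = 112.5 − 114 = -1.5
x=90: ŷ = 34 + 90 = 124; r = 127 − 124 = 3
x=95: ŷ = 34 + 95 = 129; r = 130 − 129 = 1
x=100: ŷ = 34 + 100 = 134; r = 133 − 134 = -1
x=105: ŷ = 34 + 105 = 139; r = 138.5 − 139 = -0.5
SSE = 0 + 4 + 4 + 0.25 + 2.25 + 2.25 + 9 + 1 + 1 + 0.25 = 24
s = √(24/8) = 1.73205
r/s = 1 / 1.73205 = 0.577

0.577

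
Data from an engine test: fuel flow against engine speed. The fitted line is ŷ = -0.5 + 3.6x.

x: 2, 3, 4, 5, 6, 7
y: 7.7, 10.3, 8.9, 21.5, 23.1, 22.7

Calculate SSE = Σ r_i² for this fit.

x=2: ŷ = -0.5 + 3.6·2 = 6.7; r = 7.7 − 6.7 = 1
x=3: ŷ = -0.5 + 3.6·3 = 10.3; r = 10.3 − 10.3 = 0
x=4: ŷ = -0.5 + 3.6·4 = 13.9; r = 8.9 − 13.9 = -5
x=5: ŷ = -0.5 + 3.6·5 = 17.5; r = 21.5 − 17.5 = 4
x=6: ŷ = -0.5 + 3.6·6 = 21.1; r = 23.1 − 21.1 = 2
x=7: ŷ = -0.5 + 3.6·7 = 24.7; r = 22.7 − 24.7 = -2
SSE = 1 + 0 + 25 + 16 + 4 + 4 = 50

SSE = 50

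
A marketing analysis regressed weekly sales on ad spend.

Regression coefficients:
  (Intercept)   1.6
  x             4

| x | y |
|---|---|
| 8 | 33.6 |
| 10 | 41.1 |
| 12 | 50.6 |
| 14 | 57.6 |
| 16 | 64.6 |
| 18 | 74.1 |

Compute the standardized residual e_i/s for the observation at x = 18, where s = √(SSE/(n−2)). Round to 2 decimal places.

0.63

x=8: ŷ = 1.6 + 4·8 = 33.6; e = 33.6 − 33.6 = 0
x=10: ŷ = 1.6 + 4·10 = 41.6; e = 41.1 − 41.6 = -0.5
x=12: ŷ = 1.6 + 4·12 = 49.6; e = 50.6 − 49.6 = 1
x=14: ŷ = 1.6 + 4·14 = 57.6; e = 57.6 − 57.6 = 0
x=16: ŷ = 1.6 + 4·16 = 65.6; e = 64.6 − 65.6 = -1
x=18: ŷ = 1.6 + 4·18 = 73.6; e = 74.1 − 73.6 = 0.5
SSE = 0 + 0.25 + 1 + 0 + 1 + 0.25 = 2.5
s = √(2.5/4) = 0.790569
e/s = 0.5 / 0.790569 = 0.63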